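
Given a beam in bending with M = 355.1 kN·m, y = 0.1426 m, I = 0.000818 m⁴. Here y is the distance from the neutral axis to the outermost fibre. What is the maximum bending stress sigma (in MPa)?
Model: a beam in bending, so sigma = (M·y) / I.
Convert to SI units:
  M = 355.1 kN·m = 355100 N·m
Substitute:
  sigma = (355100 × 0.1426) / 0.000818
  sigma = 6.19 × 10⁷ Pa
Convert: sigma = 6.19 × 10⁷ Pa = 61.9 MPa
Final answer: sigma = 61.9 MPa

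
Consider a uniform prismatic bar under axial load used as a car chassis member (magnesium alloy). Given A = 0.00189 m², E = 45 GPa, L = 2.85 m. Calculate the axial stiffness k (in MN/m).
Model: a uniform prismatic bar under axial load, so k = (A·E) / L.
Convert to SI units:
  E = 45 GPa = 4.5 × 10¹⁰ Pa
Substitute:
  k = (0.00189 × (4.5 × 10¹⁰)) / 2.85
  k = 2.984 × 10⁷ N/m
Convert: k = 2.984 × 10⁷ N/m = 29.84 MN/m
Final answer: k = 29.84 MN/m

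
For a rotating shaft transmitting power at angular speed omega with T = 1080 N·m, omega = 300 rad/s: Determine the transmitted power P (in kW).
Model: a rotating shaft transmitting power at angular speed omega, so P = T·omega.
Substitute:
  P = 1080 × 300
  P = 324000 W
Convert: P = 324000 W = 324 kW
Final answer: P = 324 kW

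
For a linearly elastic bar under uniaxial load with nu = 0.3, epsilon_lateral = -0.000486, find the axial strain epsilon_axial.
Model: a linearly elastic bar under uniaxial load, so epsilon_lateral = -nu·epsilon_axial.
Solve for epsilon_axial: epsilon_axial = -epsilon_lateral / nu.
Substitute:
  epsilon_axial = -(-0.000486) / 0.3
  epsilon_axial = 0.00162
Final answer: epsilon_axial = 0.00162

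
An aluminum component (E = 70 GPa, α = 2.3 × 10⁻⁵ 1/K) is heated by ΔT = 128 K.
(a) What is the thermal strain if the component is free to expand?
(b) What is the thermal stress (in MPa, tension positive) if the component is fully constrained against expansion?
(a) Free thermal strain ε_th = α·ΔT = (2.3 × 10⁻⁵) × 128 = 0.002944
(b) Fully constrained, the expansion is suppressed, so σ = -E·α·ΔT. Convert E = 70 GPa = 7 × 10¹⁰ Pa.
  σ = -(7 × 10¹⁰) × (2.3 × 10⁻⁵) × 128 = -2.061 × 10⁸ Pa = -206.1 MPa (compressive)
Final answer: (a) ε_th = 0.002944, (b) σ = -206.1 MPa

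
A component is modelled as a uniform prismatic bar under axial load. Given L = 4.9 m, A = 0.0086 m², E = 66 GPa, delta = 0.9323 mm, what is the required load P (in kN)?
Model: a uniform prismatic bar under axial load, so delta = (P·L) / (A·E).
Solve for P: P = (delta·A·E) / L.
Convert to SI units:
  E = 66 GPa = 6.6 × 10¹⁰ Pa
  delta = 0.9323 mm = 0.0009323 m
Substitute:
  P = (0.0009323 × 0.0086 × (6.6 × 10¹⁰)) / 4.9
  P = 108000 N
Convert: P = 108000 N = 108 kN
Final answer: P = 108 kN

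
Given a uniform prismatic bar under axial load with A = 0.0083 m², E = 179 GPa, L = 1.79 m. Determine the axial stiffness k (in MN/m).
Model: a uniform prismatic bar under axial load, so k = (A·E) / L.
Convert to SI units:
  E = 179 GPa = 1.79 × 10¹¹ Pa
Substitute:
  k = (0.0083 × (1.79 × 10¹¹)) / 1.79
  k = 8.3 × 10⁸ N/m
Convert: k = 8.3 × 10⁸ N/m = 830 MN/m
Final answer: k = 830 MN/m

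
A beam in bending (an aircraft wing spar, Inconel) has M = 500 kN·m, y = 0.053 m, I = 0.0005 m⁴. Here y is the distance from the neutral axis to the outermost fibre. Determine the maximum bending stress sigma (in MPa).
Model: a beam in bending, so sigma = (M·y) / I.
Convert to SI units:
  M = 500 kN·m = 500000 N·m
Substitute:
  sigma = (500000 × 0.053) / 0.0005
  sigma = 5.3 × 10⁷ Pa
Convert: sigma = 5.3 × 10⁷ Pa = 53 MPa
Final answer: sigma = 53 MPa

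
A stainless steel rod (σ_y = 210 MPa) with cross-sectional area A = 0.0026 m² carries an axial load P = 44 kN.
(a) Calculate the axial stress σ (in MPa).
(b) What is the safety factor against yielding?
(a) Axial stress σ = P/A. Convert P = 44 kN = 44000 N.
  σ = 44000 / 0.0026 = 1.692 × 10⁷ Pa = 16.92 MPa
(b) Safety factor SF = σ_y/σ = 210 / 16.92 = 12.41
Final answer: (a) σ = 16.92 MPa, (b) SF = 12.41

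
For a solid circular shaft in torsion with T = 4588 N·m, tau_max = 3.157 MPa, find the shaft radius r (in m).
Model: a solid circular shaft in torsion, so tau_max = (2·T) / (π·r^3).
Solve for r: r = ((2·T) / (π·tau_max))^(1/3).
Convert to SI units:
  tau_max = 3.157 MPa = 3.157 × 10⁶ Pa
Substitute:
  r = ((2 × 4588) / (π × (3.157 × 10⁶)))^(1/3)
  r = 0.09744 m
Final answer: r = 0.09744 m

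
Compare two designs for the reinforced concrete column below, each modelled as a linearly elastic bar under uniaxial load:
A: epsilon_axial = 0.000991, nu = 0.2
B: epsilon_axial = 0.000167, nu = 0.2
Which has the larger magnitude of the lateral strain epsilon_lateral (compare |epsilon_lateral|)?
Model: a linearly elastic bar under uniaxial load, so epsilon_lateral = -nu·epsilon_axial (SI units).
  A: epsilon_lateral = -(0.2 × 0.000991) = -0.0001982
  B: epsilon_lateral = -(0.2 × 0.000167) = -3.34 × 10⁻⁵
|epsilon_lateral|: A = 0.0001982, B = 3.34 × 10⁻⁵, so A is larger in magnitude.
Final answer: A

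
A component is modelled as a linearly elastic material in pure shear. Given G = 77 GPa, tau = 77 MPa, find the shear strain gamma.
Model: a linearly elastic material in pure shear, so tau = G·gamma.
Solve for gamma: gamma = tau / G.
Convert to SI units:
  G = 77 GPa = 7.7 × 10¹⁰ Pa
  tau = 77 MPa = 7.7 × 10⁷ Pa
Substitute:
  gamma = (7.7 × 10⁷) / (7.7 × 10¹⁰)
  gamma = 0.001
Final answer: gamma = 0.001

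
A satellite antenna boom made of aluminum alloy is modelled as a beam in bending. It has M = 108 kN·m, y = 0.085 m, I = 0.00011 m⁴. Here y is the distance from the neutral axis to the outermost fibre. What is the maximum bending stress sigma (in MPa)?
Model: a beam in bending, so sigma = (M·y) / I.
Convert to SI units:
  M = 108 kN·m = 108000 N·m
Substitute:
  sigma = (108000 × 0.085) / 0.00011
  sigma = 8.345 × 10⁷ Pa
Convert: sigma = 8.345 × 10⁷ Pa = 83.45 MPa
Final answer: sigma = 83.45 MPa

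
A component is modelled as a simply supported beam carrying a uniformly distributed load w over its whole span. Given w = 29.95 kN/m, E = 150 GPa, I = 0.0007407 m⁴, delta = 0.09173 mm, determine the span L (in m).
Model: a simply supported beam carrying a uniformly distributed load w over its whole span, so delta = (5·w·L^4) / (384·E·I).
Solve for L: L = ((384·delta·E·I) / (5·w))^(1/4).
Convert to SI units:
  w = 29.95 kN/m = 29950 N/m
  E = 150 GPa = 1.5 × 10¹¹ Pa
  delta = 0.09173 mm = 9.173 × 10⁻⁵ m
Substitute:
  L = ((384 × (9.173 × 10⁻⁵) × (1.5 × 10¹¹) × 0.0007407) / (5 × 29950))^(1/4)
  L = 2.261 m
Final answer: L = 2.261 m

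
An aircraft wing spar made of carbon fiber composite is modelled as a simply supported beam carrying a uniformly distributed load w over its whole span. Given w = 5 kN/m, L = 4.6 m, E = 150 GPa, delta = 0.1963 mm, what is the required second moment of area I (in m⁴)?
Model: a simply supported beam carrying a uniformly distributed load w over its whole span, so delta = (5·w·L^4) / (384·E·I).
Solve for I: I = (5·w·L^4) / (384·delta·E).
Convert to SI units:
  w = 5 kN/m = 5000 N/m
  E = 150 GPa = 1.5 × 10¹¹ Pa
  delta = 0.1963 mm = 0.0001963 m
Substitute:
  I = (5 × 5000 × 4.6^4) / (384 × 0.0001963 × (1.5 × 10¹¹))
  I = 0.00099 m⁴
Final answer: I = 0.00099 m⁴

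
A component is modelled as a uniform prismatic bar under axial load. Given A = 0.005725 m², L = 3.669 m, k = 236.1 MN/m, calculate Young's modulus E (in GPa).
Model: a uniform prismatic bar under axial load, so k = (A·E) / L.
Solve for E: E = (k·L) / A.
Convert to SI units:
  k = 236.1 MN/m = 2.361 × 10⁸ N/m
Substitute:
  E = ((2.361 × 10⁸) × 3.669) / 0.005725
  E = 1.513 × 10¹¹ Pa
Convert: E = 1.513 × 10¹¹ Pa = 151.3 GPa
Final answer: E = 151.3 GPa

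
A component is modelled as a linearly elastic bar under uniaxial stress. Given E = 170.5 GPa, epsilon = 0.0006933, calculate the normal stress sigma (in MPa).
Model: a linearly elastic bar under uniaxial stress, so epsilon = sigma / E.
Solve for sigma: sigma = epsilon·E.
Convert to SI units:
  E = 170.5 GPa = 1.705 × 10¹¹ Pa
Substitute:
  sigma = 0.0006933 × (1.705 × 10¹¹)
  sigma = 1.182 × 10⁸ Pa
Convert: sigma = 1.182 × 10⁸ Pa = 118.2 MPa
Final answer: sigma = 118.2 MPa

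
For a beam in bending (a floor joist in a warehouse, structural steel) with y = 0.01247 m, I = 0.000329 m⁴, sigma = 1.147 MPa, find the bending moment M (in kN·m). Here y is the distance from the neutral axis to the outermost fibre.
Model: a beam in bending, so sigma = (M·y) / I.
Solve for M: M = (sigma·I) / y.
Convert to SI units:
  sigma = 1.147 MPa = 1.147 × 10⁶ Pa
Substitute:
  M = ((1.147 × 10⁶) × 0.000329) / 0.01247
  M = 30260 N·m
Convert: M = 30260 N·m = 30.26 kN·m
Final answer: M = 30.26 kN·m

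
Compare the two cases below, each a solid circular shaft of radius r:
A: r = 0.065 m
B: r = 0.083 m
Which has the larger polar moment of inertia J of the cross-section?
Model: a solid circular shaft of radius r, so J = (π·r^4) / 2 (SI units).
  A: J = (π × 0.065^4) / 2 = 2.804 × 10⁻⁵ m⁴
  B: J = (π × 0.083^4) / 2 = 7.455 × 10⁻⁵ m⁴
7.455 × 10⁻⁵ m⁴ > 2.804 × 10⁻⁵ m⁴, so B is larger.
Final answer: B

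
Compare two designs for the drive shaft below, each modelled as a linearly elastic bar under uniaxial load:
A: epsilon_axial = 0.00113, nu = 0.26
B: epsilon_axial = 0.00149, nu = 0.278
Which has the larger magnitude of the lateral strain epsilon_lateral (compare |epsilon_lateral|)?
Model: a linearly elastic bar under uniaxial load, so epsilon_lateral = -nu·epsilon_axial (SI units).
  A: epsilon_lateral = -(0.26 × 0.00113) = -0.0002938
  B: epsilon_lateral = -(0.278 × 0.00149) = -0.0004142
|epsilon_lateral|: A = 0.0002938, B = 0.0004142, so B is larger in magnitude.
Final answer: B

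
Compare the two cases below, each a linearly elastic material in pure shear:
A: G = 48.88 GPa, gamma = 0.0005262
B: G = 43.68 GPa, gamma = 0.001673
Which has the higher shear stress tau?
Model: a linearly elastic material in pure shear, so tau = G·gamma (SI units).
  A: tau = (4.888 × 10¹⁰) × 0.0005262 = 2.572 × 10⁷ Pa = 25.72 MPa
  B: tau = (4.368 × 10¹⁰) × 0.001673 = 7.308 × 10⁷ Pa = 73.08 MPa
73.08 MPa > 25.72 MPa, so B is larger.
Final answer: B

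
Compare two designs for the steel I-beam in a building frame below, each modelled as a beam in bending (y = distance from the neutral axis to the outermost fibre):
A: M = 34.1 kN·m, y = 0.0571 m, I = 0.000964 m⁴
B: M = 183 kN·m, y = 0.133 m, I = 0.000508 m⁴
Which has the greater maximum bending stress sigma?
Model: a beam in bending (y = distance from the neutral axis to the outermost fibre), so sigma = (M·y) / I (SI units).
  A: sigma = (34100 × 0.0571) / 0.000964 = 2.02 × 10⁶ Pa = 2.02 MPa
  B: sigma = (183000 × 0.133) / 0.000508 = 4.791 × 10⁷ Pa = 47.91 MPa
47.91 MPa > 2.02 MPa, so B is larger.
Final answer: B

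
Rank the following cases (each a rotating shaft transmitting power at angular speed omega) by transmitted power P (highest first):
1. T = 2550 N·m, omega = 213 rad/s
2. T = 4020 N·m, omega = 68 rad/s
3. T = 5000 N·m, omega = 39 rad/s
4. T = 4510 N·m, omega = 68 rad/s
Model: a rotating shaft transmitting power at angular speed omega, so P = T·omega (SI units).
  Case 1: P = 2550 × 213 = 543200 W = 543.2 kW
  Case 2: P = 4020 × 68 = 273400 W = 273.4 kW
  Case 3: P = 5000 × 39 = 195000 W = 195 kW
  Case 4: P = 4510 × 68 = 306700 W = 306.7 kW
Ordering: 543.2 kW (case 1) > 306.7 kW (case 4) > 273.4 kW (case 2) > 195 kW (case 3)
Final answer: 1, 4, 2, 3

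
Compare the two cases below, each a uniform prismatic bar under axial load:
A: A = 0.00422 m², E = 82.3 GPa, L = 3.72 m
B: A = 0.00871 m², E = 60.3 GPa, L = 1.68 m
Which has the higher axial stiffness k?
Model: a uniform prismatic bar under axial load, so k = (A·E) / L (SI units).
  A: k = (0.00422 × (8.23 × 10¹⁰)) / 3.72 = 9.336 × 10⁷ N/m = 93.36 MN/m
  B: k = (0.00871 × (6.03 × 10¹⁰)) / 1.68 = 3.126 × 10⁸ N/m = 312.6 MN/m
312.6 MN/m > 93.36 MN/m, so B is larger.
Final answer: B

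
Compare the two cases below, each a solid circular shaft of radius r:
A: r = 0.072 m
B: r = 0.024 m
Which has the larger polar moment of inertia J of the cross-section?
Model: a solid circular shaft of radius r, so J = (π·r^4) / 2 (SI units).
  A: J = (π × 0.072^4) / 2 = 4.221 × 10⁻⁵ m⁴
  B: J = (π × 0.024^4) / 2 = 5.212 × 10⁻⁷ m⁴
4.221 × 10⁻⁵ m⁴ > 5.212 × 10⁻⁷ m⁴, so A is larger.
Final answer: A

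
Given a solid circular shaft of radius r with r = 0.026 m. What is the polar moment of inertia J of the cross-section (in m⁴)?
Model: a solid circular shaft of radius r, so J = (π·r^4) / 2.
Substitute:
  J = (π × 0.026^4) / 2
  J = 7.178 × 10⁻⁷ m⁴
Final answer: J = 7.178 × 10⁻⁷ m⁴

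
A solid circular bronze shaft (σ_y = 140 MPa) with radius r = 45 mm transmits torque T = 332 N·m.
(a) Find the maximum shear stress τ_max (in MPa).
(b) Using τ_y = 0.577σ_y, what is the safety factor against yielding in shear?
(a) For a solid circular shaft, τ_max = T·r/J with J = π·r^4/2, i.e. τ_max = 2·T / (π·r^3). Convert r = 45 mm = 0.045 m.
  τ_max = (2 × 332) / (π × 0.045^3) = 2.319 × 10⁶ Pa = 2.319 MPa
(b) τ_y = 0.577 × 140 = 80.78 MPa
  SF = τ_y/τ_max = 80.78 / 2.319 = 34.83
Final answer: (a) τ_max = 2.319 MPa, (b) SF = 34.83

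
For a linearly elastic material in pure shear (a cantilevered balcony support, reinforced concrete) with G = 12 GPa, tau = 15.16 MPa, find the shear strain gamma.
Model: a linearly elastic material in pure shear, so tau = G·gamma.
Solve for gamma: gamma = tau / G.
Convert to SI units:
  G = 12 GPa = 1.2 × 10¹⁰ Pa
  tau = 15.16 MPa = 1.516 × 10⁷ Pa
Substitute:
  gamma = (1.516 × 10⁷) / (1.2 × 10¹⁰)
  gamma = 0.001263
Final answer: gamma = 0.001263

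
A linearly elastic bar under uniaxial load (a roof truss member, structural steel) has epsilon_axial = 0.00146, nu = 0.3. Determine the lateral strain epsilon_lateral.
Model: a linearly elastic bar under uniaxial load, so epsilon_lateral = -nu·epsilon_axial.
Substitute:
  epsilon_lateral = -(0.3 × 0.00146)
  epsilon_lateral = -0.000438
Final answer: epsilon_lateral = -0.000438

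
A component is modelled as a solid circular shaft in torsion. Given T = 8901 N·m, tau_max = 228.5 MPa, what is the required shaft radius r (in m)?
Model: a solid circular shaft in torsion, so tau_max = (2·T) / (π·r^3).
Solve for r: r = ((2·T) / (π·tau_max))^(1/3).
Convert to SI units:
  tau_max = 228.5 MPa = 2.285 × 10⁸ Pa
Substitute:
  r = ((2 × 8901) / (π × (2.285 × 10⁸)))^(1/3)
  r = 0.02916 m
Final answer: r = 0.02916 m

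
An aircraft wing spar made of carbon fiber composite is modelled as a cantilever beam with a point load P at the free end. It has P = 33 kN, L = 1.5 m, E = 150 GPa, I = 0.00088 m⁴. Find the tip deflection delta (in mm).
Model: a cantilever beam with a point load P at the free end, so delta = (P·L^3) / (3·E·I).
Convert to SI units:
  P = 33 kN = 33000 N
  E = 150 GPa = 1.5 × 10¹¹ Pa
Substitute:
  delta = (33000 × 1.5^3) / (3 × (1.5 × 10¹¹) × 0.00088)
  delta = 0.0002812 m
Convert: delta = 0.0002812 m = 0.2812 mm
Final answer: delta = 0.2812 mm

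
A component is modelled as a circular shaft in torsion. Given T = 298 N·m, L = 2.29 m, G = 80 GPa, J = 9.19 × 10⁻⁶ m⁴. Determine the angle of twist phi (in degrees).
Model: a circular shaft in torsion, so phi = (T·L) / (G·J).
Convert to SI units:
  G = 80 GPa = 8 × 10¹⁰ Pa
Substitute:
  phi = (298 × 2.29) / ((8 × 10¹⁰) × (9.19 × 10⁻⁶))
  phi = 0.0009282 rad
Convert to degrees: phi = 0.0009282 × 180/π = 0.05318°
Final answer: phi = 0.05318°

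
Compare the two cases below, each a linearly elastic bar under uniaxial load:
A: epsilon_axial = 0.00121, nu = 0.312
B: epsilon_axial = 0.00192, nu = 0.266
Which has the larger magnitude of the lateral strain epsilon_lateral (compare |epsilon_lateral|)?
Model: a linearly elastic bar under uniaxial load, so epsilon_lateral = -nu·epsilon_axial (SI units).
  A: epsilon_lateral = -(0.312 × 0.00121) = -0.0003775
  B: epsilon_lateral = -(0.266 × 0.00192) = -0.0005107
|epsilon_lateral|: A = 0.0003775, B = 0.0005107, so B is larger in magnitude.
Final answer: B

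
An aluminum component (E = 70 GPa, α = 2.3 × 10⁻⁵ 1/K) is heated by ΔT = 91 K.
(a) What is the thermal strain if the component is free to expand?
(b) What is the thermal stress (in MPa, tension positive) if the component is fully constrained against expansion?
(a) Free thermal strain ε_th = α·ΔT = (2.3 × 10⁻⁵) × 91 = 0.002093
(b) Fully constrained, the expansion is suppressed, so σ = -E·α·ΔT. Convert E = 70 GPa = 7 × 10¹⁰ Pa.
  σ = -(7 × 10¹⁰) × (2.3 × 10⁻⁵) × 91 = -1.465 × 10⁸ Pa = -146.5 MPa (compressive)
Final answer: (a) ε_th = 0.002093, (b) σ = -146.5 MPa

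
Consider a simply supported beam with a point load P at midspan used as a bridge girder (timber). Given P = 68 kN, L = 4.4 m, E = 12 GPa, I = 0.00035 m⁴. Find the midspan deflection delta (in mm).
Model: a simply supported beam with a point load P at midspan, so delta = (P·L^3) / (48·E·I).
Convert to SI units:
  P = 68 kN = 68000 N
  E = 12 GPa = 1.2 × 10¹⁰ Pa
Substitute:
  delta = (68000 × 4.4^3) / (48 × (1.2 × 10¹⁰) × 0.00035)
  delta = 0.02873 m
Convert: delta = 0.02873 m = 28.73 mm
Final answer: delta = 28.73 mm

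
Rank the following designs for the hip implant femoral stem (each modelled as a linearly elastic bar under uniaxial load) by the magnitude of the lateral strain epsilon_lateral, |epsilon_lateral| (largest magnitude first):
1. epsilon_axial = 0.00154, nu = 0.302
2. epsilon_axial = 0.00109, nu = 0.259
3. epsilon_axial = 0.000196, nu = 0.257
Model: a linearly elastic bar under uniaxial load, so epsilon_lateral = -nu·epsilon_axial (SI units).
  Case 1: epsilon_lateral = -(0.302 × 0.00154) = -0.0004651
  Case 2: epsilon_lateral = -(0.259 × 0.00109) = -0.0002823
  Case 3: epsilon_lateral = -(0.257 × 0.000196) = -5.037 × 10⁻⁵
Ordering by |epsilon_lateral|: 0.0004651 (case 1) > 0.0002823 (case 2) > 5.037 × 10⁻⁵ (case 3)
Final answer: 1, 2, 3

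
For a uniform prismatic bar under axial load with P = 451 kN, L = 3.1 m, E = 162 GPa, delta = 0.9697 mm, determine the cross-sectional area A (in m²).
Model: a uniform prismatic bar under axial load, so delta = (P·L) / (A·E).
Solve for A: A = (P·L) / (delta·E).
Convert to SI units:
  P = 451 kN = 451000 N
  E = 162 GPa = 1.62 × 10¹¹ Pa
  delta = 0.9697 mm = 0.0009697 m
Substitute:
  A = (451000 × 3.1) / (0.0009697 × (1.62 × 10¹¹))
  A = 0.0089 m²
Final answer: A = 0.0089 m²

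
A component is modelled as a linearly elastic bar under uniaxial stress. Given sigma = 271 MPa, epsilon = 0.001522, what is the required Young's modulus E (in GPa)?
Model: a linearly elastic bar under uniaxial stress, so epsilon = sigma / E.
Solve for E: E = sigma / epsilon.
Convert to SI units:
  sigma = 271 MPa = 2.71 × 10⁸ Pa
Substitute:
  E = (2.71 × 10⁸) / 0.001522
  E = 1.781 × 10¹¹ Pa
Convert: E = 1.781 × 10¹¹ Pa = 178.1 GPa
Final answer: E = 178.1 GPa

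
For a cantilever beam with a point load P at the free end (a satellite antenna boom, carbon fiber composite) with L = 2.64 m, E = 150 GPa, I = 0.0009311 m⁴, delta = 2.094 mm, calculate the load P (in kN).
Model: a cantilever beam with a point load P at the free end, so delta = (P·L^3) / (3·E·I).
Solve for P: P = (3·delta·E·I) / L^3.
Convert to SI units:
  E = 150 GPa = 1.5 × 10¹¹ Pa
  delta = 2.094 mm = 0.002094 m
Substitute:
  P = (3 × 0.002094 × (1.5 × 10¹¹) × 0.0009311) / 2.64^3
  P = 47680 N
Convert: P = 47680 N = 47.68 kN
Final answer: P = 47.68 kN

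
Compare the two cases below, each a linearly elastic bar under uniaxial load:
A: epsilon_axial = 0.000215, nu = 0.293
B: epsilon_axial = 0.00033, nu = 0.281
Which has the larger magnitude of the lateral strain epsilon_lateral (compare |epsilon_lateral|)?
Model: a linearly elastic bar under uniaxial load, so epsilon_lateral = -nu·epsilon_axial (SI units).
  A: epsilon_lateral = -(0.293 × 0.000215) = -6.299 × 10⁻⁵
  B: epsilon_lateral = -(0.281 × 0.00033) = -9.273 × 10⁻⁵
|epsilon_lateral|: A = 6.299 × 10⁻⁵, B = 9.273 × 10⁻⁵, so B is larger in magnitude.
Final answer: B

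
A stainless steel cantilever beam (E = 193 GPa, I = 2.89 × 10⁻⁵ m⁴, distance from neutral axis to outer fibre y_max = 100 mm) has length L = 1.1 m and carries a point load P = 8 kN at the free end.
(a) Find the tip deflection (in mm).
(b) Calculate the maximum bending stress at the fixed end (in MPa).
(a) Tip deflection of a cantilever with an end point load: δ = P·L^3 / (3·E·I). Convert P = 8 kN = 8000 N, E = 193 GPa = 1.93 × 10¹¹ Pa.
  δ = (8000 × 1.1^3) / (3 × (1.93 × 10¹¹) × (2.89 × 10⁻⁵)) = 0.0006363 m = 0.6363 mm
(b) Maximum bending moment at the fixed end: M = P·L = 8000 × 1.1 = 8800 N·m. Convert y_max = 100 mm = 0.1 m.
  σ = M·y_max / I = (8800 × 0.1) / (2.89 × 10⁻⁵) = 3.045 × 10⁷ Pa = 30.45 MPa
Final answer: (a) δ = 0.6363 mm, (b) σ = 30.45 MPa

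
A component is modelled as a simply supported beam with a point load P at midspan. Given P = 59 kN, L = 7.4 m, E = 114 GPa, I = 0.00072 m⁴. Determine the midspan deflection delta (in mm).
Model: a simply supported beam with a point load P at midspan, so delta = (P·L^3) / (48·E·I).
Convert to SI units:
  P = 59 kN = 59000 N
  E = 114 GPa = 1.14 × 10¹¹ Pa
Substitute:
  delta = (59000 × 7.4^3) / (48 × (1.14 × 10¹¹) × 0.00072)
  delta = 0.006068 m
Convert: delta = 0.006068 m = 6.068 mm
Final answer: delta = 6.068 mm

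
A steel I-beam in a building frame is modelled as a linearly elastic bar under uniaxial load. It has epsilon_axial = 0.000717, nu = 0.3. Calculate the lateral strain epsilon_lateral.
Model: a linearly elastic bar under uniaxial load, so epsilon_lateral = -nu·epsilon_axial.
Substitute:
  epsilon_lateral = -(0.3 × 0.000717)
  epsilon_lateral = -0.0002151
Final answer: epsilon_lateral = -0.0002151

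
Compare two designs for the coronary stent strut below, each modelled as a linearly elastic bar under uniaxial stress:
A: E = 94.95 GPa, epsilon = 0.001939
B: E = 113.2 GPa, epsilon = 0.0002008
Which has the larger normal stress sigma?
Model: a linearly elastic bar under uniaxial stress, so sigma = E·epsilon (SI units).
  A: sigma = (9.495 × 10¹⁰) × 0.001939 = 1.841 × 10⁸ Pa = 184.1 MPa
  B: sigma = (1.132 × 10¹¹) × 0.0002008 = 2.273 × 10⁷ Pa = 22.73 MPa
184.1 MPa > 22.73 MPa, so A is larger.
Final answer: A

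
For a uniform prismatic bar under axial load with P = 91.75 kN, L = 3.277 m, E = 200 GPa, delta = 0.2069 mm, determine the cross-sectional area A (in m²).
Model: a uniform prismatic bar under axial load, so delta = (P·L) / (A·E).
Solve for A: A = (P·L) / (delta·E).
Convert to SI units:
  P = 91.75 kN = 91750 N
  E = 200 GPa = 2 × 10¹¹ Pa
  delta = 0.2069 mm = 0.0002069 m
Substitute:
  A = (91750 × 3.277) / (0.0002069 × (2 × 10¹¹))
  A = 0.007266 m²
Final answer: A = 0.007266 m²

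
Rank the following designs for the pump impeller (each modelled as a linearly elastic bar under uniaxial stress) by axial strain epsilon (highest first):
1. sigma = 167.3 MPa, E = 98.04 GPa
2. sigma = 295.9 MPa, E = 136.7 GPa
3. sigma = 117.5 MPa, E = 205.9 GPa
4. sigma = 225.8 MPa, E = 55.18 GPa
Model: a linearly elastic bar under uniaxial stress, so epsilon = sigma / E (SI units).
  Case 1: epsilon = (1.673 × 10⁸) / (9.804 × 10¹⁰) = 0.001706
  Case 2: epsilon = (2.959 × 10⁸) / (1.367 × 10¹¹) = 0.002165
  Case 3: epsilon = (1.175 × 10⁸) / (2.059 × 10¹¹) = 0.0005707
  Case 4: epsilon = (2.258 × 10⁸) / (5.518 × 10¹⁰) = 0.004092
Ordering: 0.004092 (case 4) > 0.002165 (case 2) > 0.001706 (case 1) > 0.0005707 (case 3)
Final answer: 4, 2, 1, 3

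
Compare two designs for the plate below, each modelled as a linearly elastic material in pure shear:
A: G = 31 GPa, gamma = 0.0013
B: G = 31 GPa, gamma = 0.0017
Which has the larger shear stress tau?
Model: a linearly elastic material in pure shear, so tau = G·gamma (SI units).
  A: tau = (3.1 × 10¹⁰) × 0.0013 = 4.03 × 10⁷ Pa = 40.3 MPa
  B: tau = (3.1 × 10¹⁰) × 0.0017 = 5.27 × 10⁷ Pa = 52.7 MPa
52.7 MPa > 40.3 MPa, so B is larger.
Final answer: B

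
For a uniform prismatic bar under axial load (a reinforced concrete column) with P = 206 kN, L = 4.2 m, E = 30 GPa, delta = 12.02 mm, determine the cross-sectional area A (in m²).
Model: a uniform prismatic bar under axial load, so delta = (P·L) / (A·E).
Solve for A: A = (P·L) / (delta·E).
Convert to SI units:
  P = 206 kN = 206000 N
  E = 30 GPa = 3 × 10¹⁰ Pa
  delta = 12.02 mm = 0.01202 m
Substitute:
  A = (206000 × 4.2) / (0.01202 × (3 × 10¹⁰))
  A = 0.002399 m²
Final answer: A = 0.002399 m²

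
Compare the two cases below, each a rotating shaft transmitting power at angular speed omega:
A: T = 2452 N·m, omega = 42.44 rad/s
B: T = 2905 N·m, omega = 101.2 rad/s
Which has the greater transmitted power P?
Model: a rotating shaft transmitting power at angular speed omega, so P = T·omega (SI units).
  A: P = 2452 × 42.44 = 104100 W = 104.1 kW
  B: P = 2905 × 101.2 = 294000 W = 294 kW
294 kW > 104.1 kW, so B is larger.
Final answer: B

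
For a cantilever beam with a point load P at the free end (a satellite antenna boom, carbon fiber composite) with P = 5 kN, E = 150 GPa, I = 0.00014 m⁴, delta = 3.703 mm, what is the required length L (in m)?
Model: a cantilever beam with a point load P at the free end, so delta = (P·L^3) / (3·E·I).
Solve for L: L = ((3·delta·E·I) / P)^(1/3).
Convert to SI units:
  P = 5 kN = 5000 N
  E = 150 GPa = 1.5 × 10¹¹ Pa
  delta = 3.703 mm = 0.003703 m
Substitute:
  L = ((3 × 0.003703 × (1.5 × 10¹¹) × 0.00014) / 5000)^(1/3)
  L = 3.6 m
Final answer: L = 3.6 m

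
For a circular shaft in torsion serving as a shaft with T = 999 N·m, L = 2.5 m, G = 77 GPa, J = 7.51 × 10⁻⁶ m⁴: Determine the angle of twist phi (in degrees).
Model: a circular shaft in torsion, so phi = (T·L) / (G·J).
Convert to SI units:
  G = 77 GPa = 7.7 × 10¹⁰ Pa
Substitute:
  phi = (999 × 2.5) / ((7.7 × 10¹⁰) × (7.51 × 10⁻⁶))
  phi = 0.004319 rad
Convert to degrees: phi = 0.004319 × 180/π = 0.2475°
Final answer: phi = 0.2475°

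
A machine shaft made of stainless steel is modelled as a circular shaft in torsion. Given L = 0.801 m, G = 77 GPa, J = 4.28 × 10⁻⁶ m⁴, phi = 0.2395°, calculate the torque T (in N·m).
Model: a circular shaft in torsion, so phi = (T·L) / (G·J).
Solve for T: T = (phi·G·J) / L.
Convert to SI units:
  G = 77 GPa = 7.7 × 10¹⁰ Pa
  phi = 0.2395° = 0.00418 rad
Substitute:
  T = (0.00418 × (7.7 × 10¹⁰) × (4.28 × 10⁻⁶)) / 0.801
  T = 1720 N·m
Final answer: T = 1720 N·m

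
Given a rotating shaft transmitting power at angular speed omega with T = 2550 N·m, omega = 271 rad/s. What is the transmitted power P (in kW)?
Model: a rotating shaft transmitting power at angular speed omega, so P = T·omega.
Substitute:
  P = 2550 × 271
  P = 691000 W
Convert: P = 691000 W = 691 kW
Final answer: P = 691 kW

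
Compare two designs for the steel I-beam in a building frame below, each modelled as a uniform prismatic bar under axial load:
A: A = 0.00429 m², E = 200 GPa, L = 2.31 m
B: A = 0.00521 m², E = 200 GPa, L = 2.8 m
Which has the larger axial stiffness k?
Model: a uniform prismatic bar under axial load, so k = (A·E) / L (SI units).
  A: k = (0.00429 × (2 × 10¹¹)) / 2.31 = 3.714 × 10⁸ N/m = 371.4 MN/m
  B: k = (0.00521 × (2 × 10¹¹)) / 2.8 = 3.721 × 10⁸ N/m = 372.1 MN/m
372.1 MN/m > 371.4 MN/m, so B is larger.
Final answer: B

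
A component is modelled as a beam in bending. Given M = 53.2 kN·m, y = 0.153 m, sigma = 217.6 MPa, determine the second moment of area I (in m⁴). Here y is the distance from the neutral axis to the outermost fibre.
Model: a beam in bending, so sigma = (M·y) / I.
Solve for I: I = (M·y) / sigma.
Convert to SI units:
  M = 53.2 kN·m = 53200 N·m
  sigma = 217.6 MPa = 2.176 × 10⁸ Pa
Substitute:
  I = (53200 × 0.153) / (2.176 × 10⁸)
  I = 3.741 × 10⁻⁵ m⁴
Final answer: I = 3.741 × 10⁻⁵ m⁴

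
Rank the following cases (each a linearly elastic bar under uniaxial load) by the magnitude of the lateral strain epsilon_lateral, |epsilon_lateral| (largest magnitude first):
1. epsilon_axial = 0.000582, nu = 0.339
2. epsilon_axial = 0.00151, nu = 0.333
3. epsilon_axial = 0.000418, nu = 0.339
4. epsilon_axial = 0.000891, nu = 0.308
Model: a linearly elastic bar under uniaxial load, so epsilon_lateral = -nu·epsilon_axial (SI units).
  Case 1: epsilon_lateral = -(0.339 × 0.000582) = -0.0001973
  Case 2: epsilon_lateral = -(0.333 × 0.00151) = -0.0005028
  Case 3: epsilon_lateral = -(0.339 × 0.000418) = -0.0001417
  Case 4: epsilon_lateral = -(0.308 × 0.000891) = -0.0002744
Ordering by |epsilon_lateral|: 0.0005028 (case 2) > 0.0002744 (case 4) > 0.0001973 (case 1) > 0.0001417 (case 3)
Final answer: 2, 4, 1, 3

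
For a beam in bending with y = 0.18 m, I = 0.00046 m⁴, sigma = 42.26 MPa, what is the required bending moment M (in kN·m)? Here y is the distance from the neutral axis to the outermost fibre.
Model: a beam in bending, so sigma = (M·y) / I.
Solve for M: M = (sigma·I) / y.
Convert to SI units:
  sigma = 42.26 MPa = 4.226 × 10⁷ Pa
Substitute:
  M = ((4.226 × 10⁷) × 0.00046) / 0.18
  M = 108000 N·m
Convert: M = 108000 N·m = 108 kN·m
Final answer: M = 108 kN·m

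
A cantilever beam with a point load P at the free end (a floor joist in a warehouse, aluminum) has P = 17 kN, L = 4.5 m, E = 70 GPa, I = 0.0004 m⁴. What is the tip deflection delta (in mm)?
Model: a cantilever beam with a point load P at the free end, so delta = (P·L^3) / (3·E·I).
Convert to SI units:
  P = 17 kN = 17000 N
  E = 70 GPa = 7 × 10¹⁰ Pa
Substitute:
  delta = (17000 × 4.5^3) / (3 × (7 × 10¹⁰) × 0.0004)
  delta = 0.01844 m
Convert: delta = 0.01844 m = 18.44 mm
Final answer: delta = 18.44 mm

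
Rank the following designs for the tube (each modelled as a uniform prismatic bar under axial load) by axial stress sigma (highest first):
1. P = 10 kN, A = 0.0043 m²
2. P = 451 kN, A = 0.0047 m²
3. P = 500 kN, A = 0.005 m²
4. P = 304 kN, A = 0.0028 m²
Model: a uniform prismatic bar under axial load, so sigma = P / A (SI units).
  Case 1: sigma = 10000 / 0.0043 = 2.326 × 10⁶ Pa = 2.326 MPa
  Case 2: sigma = 451000 / 0.0047 = 9.596 × 10⁷ Pa = 95.96 MPa
  Case 3: sigma = 500000 / 0.005 = 1 × 10⁸ Pa = 100 MPa
  Case 4: sigma = 304000 / 0.0028 = 1.086 × 10⁸ Pa = 108.6 MPa
Ordering: 108.6 MPa (case 4) > 100 MPa (case 3) > 95.96 MPa (case 2) > 2.326 MPa (case 1)
Final answer: 4, 3, 2, 1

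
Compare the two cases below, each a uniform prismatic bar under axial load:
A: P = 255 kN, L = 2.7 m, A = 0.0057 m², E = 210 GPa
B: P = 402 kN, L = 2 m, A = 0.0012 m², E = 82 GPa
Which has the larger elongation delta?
Model: a uniform prismatic bar under axial load, so delta = (P·L) / (A·E) (SI units).
  A: delta = (255000 × 2.7) / (0.0057 × (2.1 × 10¹¹)) = 0.0005752 m = 0.5752 mm
  B: delta = (402000 × 2) / (0.0012 × (8.2 × 10¹⁰)) = 0.008171 m = 8.171 mm
8.171 mm > 0.5752 mm, so B is larger.
Final answer: B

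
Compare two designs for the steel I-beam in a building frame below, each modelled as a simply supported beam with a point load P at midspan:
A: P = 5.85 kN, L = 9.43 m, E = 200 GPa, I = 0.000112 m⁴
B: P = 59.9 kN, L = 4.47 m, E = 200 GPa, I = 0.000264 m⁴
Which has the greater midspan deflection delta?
Model: a simply supported beam with a point load P at midspan, so delta = (P·L^3) / (48·E·I) (SI units).
  A: delta = (5850 × 9.43^3) / (48 × (2 × 10¹¹) × 0.000112) = 0.004562 m = 4.562 mm
  B: delta = (59900 × 4.47^3) / (48 × (2 × 10¹¹) × 0.000264) = 0.002111 m = 2.111 mm
4.562 mm > 2.111 mm, so A is larger.
Final answer: A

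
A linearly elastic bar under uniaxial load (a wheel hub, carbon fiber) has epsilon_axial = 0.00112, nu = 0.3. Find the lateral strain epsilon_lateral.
Model: a linearly elastic bar under uniaxial load, so epsilon_lateral = -nu·epsilon_axial.
Substitute:
  epsilon_lateral = -(0.3 × 0.00112)
  epsilon_lateral = -0.000336
Final answer: epsilon_lateral = -0.000336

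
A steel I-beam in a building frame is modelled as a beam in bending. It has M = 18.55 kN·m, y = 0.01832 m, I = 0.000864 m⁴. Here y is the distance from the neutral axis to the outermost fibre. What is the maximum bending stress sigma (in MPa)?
Model: a beam in bending, so sigma = (M·y) / I.
Convert to SI units:
  M = 18.55 kN·m = 18550 N·m
Substitute:
  sigma = (18550 × 0.01832) / 0.000864
  sigma = 393300 Pa
Convert: sigma = 393300 Pa = 0.3933 MPa
Final answer: sigma = 0.3933 MPa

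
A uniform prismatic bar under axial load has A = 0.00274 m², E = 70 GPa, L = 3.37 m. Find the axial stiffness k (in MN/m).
Model: a uniform prismatic bar under axial load, so k = (A·E) / L.
Convert to SI units:
  E = 70 GPa = 7 × 10¹⁰ Pa
Substitute:
  k = (0.00274 × (7 × 10¹⁰)) / 3.37
  k = 5.691 × 10⁷ N/m
Convert: k = 5.691 × 10⁷ N/m = 56.91 MN/m
Final answer: k = 56.91 MN/m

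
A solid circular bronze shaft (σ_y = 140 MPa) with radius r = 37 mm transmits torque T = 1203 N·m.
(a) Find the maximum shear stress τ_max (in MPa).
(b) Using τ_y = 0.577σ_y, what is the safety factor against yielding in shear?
(a) For a solid circular shaft, τ_max = T·r/J with J = π·r^4/2, i.e. τ_max = 2·T / (π·r^3). Convert r = 37 mm = 0.037 m.
  τ_max = (2 × 1203) / (π × 0.037^3) = 1.512 × 10⁷ Pa = 15.12 MPa
(b) τ_y = 0.577 × 140 = 80.78 MPa
  SF = τ_y/τ_max = 80.78 / 15.12 = 5.343
Final answer: (a) τ_max = 15.12 MPa, (b) SF = 5.343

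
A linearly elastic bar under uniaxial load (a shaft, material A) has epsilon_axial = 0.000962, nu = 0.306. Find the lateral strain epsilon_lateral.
Model: a linearly elastic bar under uniaxial load, so epsilon_lateral = -nu·epsilon_axial.
Substitute:
  epsilon_lateral = -(0.306 × 0.000962)
  epsilon_lateral = -0.0002944
Final answer: epsilon_lateral = -0.0002944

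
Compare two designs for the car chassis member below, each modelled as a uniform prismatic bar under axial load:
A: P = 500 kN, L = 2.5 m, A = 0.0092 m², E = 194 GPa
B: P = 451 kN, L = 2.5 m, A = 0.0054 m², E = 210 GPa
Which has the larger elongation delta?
Model: a uniform prismatic bar under axial load, so delta = (P·L) / (A·E) (SI units).
  A: delta = (500000 × 2.5) / (0.0092 × (1.94 × 10¹¹)) = 0.0007004 m = 0.7004 mm
  B: delta = (451000 × 2.5) / (0.0054 × (2.1 × 10¹¹)) = 0.0009943 m = 0.9943 mm
0.9943 mm > 0.7004 mm, so B is larger.
Final answer: B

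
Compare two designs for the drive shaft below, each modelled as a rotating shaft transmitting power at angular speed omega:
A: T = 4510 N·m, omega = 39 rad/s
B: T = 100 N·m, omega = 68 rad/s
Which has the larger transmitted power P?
Model: a rotating shaft transmitting power at angular speed omega, so P = T·omega (SI units).
  A: P = 4510 × 39 = 175900 W = 175.9 kW
  B: P = 100 × 68 = 6800 W = 6.8 kW
175.9 kW > 6.8 kW, so A is larger.
Final answer: A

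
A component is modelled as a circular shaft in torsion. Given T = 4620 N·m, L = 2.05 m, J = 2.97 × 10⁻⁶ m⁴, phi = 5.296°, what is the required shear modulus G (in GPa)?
Model: a circular shaft in torsion, so phi = (T·L) / (G·J).
Solve for G: G = (T·L) / (phi·J).
Convert to SI units:
  phi = 5.296° = 0.09243 rad
Substitute:
  G = (4620 × 2.05) / (0.09243 × (2.97 × 10⁻⁶))
  G = 3.45 × 10¹⁰ Pa
Convert: G = 3.45 × 10¹⁰ Pa = 34.5 GPa
Final answer: G = 34.5 GPa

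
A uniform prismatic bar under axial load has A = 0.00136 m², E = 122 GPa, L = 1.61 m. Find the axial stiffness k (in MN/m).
Model: a uniform prismatic bar under axial load, so k = (A·E) / L.
Convert to SI units:
  E = 122 GPa = 1.22 × 10¹¹ Pa
Substitute:
  k = (0.00136 × (1.22 × 10¹¹)) / 1.61
  k = 1.031 × 10⁸ N/m
Convert: k = 1.031 × 10⁸ N/m = 103.1 MN/m
Final answer: k = 103.1 MN/m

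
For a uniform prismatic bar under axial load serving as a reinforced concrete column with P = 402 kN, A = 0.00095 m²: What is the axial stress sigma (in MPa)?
Model: a uniform prismatic bar under axial load, so sigma = P / A.
Convert to SI units:
  P = 402 kN = 402000 N
Substitute:
  sigma = 402000 / 0.00095
  sigma = 4.232 × 10⁸ Pa
Convert: sigma = 4.232 × 10⁸ Pa = 423.2 MPa
Final answer: sigma = 423.2 MPa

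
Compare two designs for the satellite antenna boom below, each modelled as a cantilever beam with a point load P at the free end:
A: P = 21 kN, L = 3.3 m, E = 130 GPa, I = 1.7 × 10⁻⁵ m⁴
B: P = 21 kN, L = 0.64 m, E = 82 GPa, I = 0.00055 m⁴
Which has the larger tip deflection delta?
Model: a cantilever beam with a point load P at the free end, so delta = (P·L^3) / (3·E·I) (SI units).
  A: delta = (21000 × 3.3^3) / (3 × (1.3 × 10¹¹) × (1.7 × 10⁻⁵)) = 0.1138 m = 113.8 mm
  B: delta = (21000 × 0.64^3) / (3 × (8.2 × 10¹⁰) × 0.00055) = 4.069 × 10⁻⁵ m = 0.04069 mm
113.8 mm > 0.04069 mm, so A is larger.
Final answer: A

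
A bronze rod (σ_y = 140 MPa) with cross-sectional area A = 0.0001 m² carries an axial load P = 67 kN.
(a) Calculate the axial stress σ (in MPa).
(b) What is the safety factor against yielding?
(a) Axial stress σ = P/A. Convert P = 67 kN = 67000 N.
  σ = 67000 / 0.0001 = 6.7 × 10⁸ Pa = 670 MPa
(b) Safety factor SF = σ_y/σ = 140 / 670 = 0.209
Final answer: (a) σ = 670 MPa, (b) SF = 0.209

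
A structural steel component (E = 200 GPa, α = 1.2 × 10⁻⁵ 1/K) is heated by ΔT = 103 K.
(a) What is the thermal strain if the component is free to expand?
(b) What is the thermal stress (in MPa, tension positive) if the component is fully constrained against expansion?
(a) Free thermal strain ε_th = α·ΔT = (1.2 × 10⁻⁵) × 103 = 0.001236
(b) Fully constrained, the expansion is suppressed, so σ = -E·α·ΔT. Convert E = 200 GPa = 2 × 10¹¹ Pa.
  σ = -(2 × 10¹¹) × (1.2 × 10⁻⁵) × 103 = -2.472 × 10⁸ Pa = -247.2 MPa (compressive)
Final answer: (a) ε_th = 0.001236, (b) σ = -247.2 MPa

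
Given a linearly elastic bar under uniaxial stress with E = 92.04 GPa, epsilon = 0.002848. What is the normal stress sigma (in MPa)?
Model: a linearly elastic bar under uniaxial stress, so sigma = E·epsilon.
Convert to SI units:
  E = 92.04 GPa = 9.204 × 10¹⁰ Pa
Substitute:
  sigma = (9.204 × 10¹⁰) × 0.002848
  sigma = 2.621 × 10⁸ Pa
Convert: sigma = 2.621 × 10⁸ Pa = 262.1 MPa
Final answer: sigma = 262.1 MPa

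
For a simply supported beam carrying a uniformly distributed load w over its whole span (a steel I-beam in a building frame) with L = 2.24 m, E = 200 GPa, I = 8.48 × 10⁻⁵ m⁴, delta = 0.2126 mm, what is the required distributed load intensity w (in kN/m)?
Model: a simply supported beam carrying a uniformly distributed load w over its whole span, so delta = (5·w·L^4) / (384·E·I).
Solve for w: w = (384·delta·E·I) / (5·L^4).
Convert to SI units:
  E = 200 GPa = 2 × 10¹¹ Pa
  delta = 0.2126 mm = 0.0002126 m
Substitute:
  w = (384 × 0.0002126 × (2 × 10¹¹) × (8.48 × 10⁻⁵)) / (5 × 2.24^4)
  w = 11000 N/m
Convert: w = 11000 N/m = 11 kN/m
Final answer: w = 11 kN/m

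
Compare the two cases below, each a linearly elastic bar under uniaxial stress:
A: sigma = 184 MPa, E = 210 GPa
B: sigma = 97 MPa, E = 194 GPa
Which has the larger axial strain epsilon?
Model: a linearly elastic bar under uniaxial stress, so epsilon = sigma / E (SI units).
  A: epsilon = (1.84 × 10⁸) / (2.1 × 10¹¹) = 0.0008762
  B: epsilon = (9.7 × 10⁷) / (1.94 × 10¹¹) = 0.0005
0.0008762 > 0.0005, so A is larger.
Final answer: A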